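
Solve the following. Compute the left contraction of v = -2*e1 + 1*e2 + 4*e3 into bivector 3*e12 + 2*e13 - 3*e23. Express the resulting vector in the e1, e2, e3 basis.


Left contraction v _| B = <vB>_1 (grade-1 part of the geometric product vB).
Using e1_|e12 = e2, e2_|e12 = -e1, e1_|e13 = e3, e3_|e13 = -e1, e2_|e23 = e3, e3_|e23 = -e2:
e1 coeff: -v2*b12 - v3*b13 = -(1)*(3) - (4)*(2) = -11
e2 coeff: v1*b12 - v3*b23 = (-2)*(3) - (4)*(-3) = 6
e3 coeff: v1*b13 + v2*b23 = (-2)*(2) + (1)*(-3) = -7
v _| B = -11*e1 + 6*e2 - 7*e3


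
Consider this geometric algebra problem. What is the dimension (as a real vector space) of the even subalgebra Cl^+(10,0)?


Even subalgebra dimension = 2^(n-1)
n = 10 + 0 = 10
2^(10 - 1) = 2^9 = 512
Verification: sum of C(10,k) for even k = 1 + 45 + 210 + 210 + 45 + 1 = 512
Result = 512


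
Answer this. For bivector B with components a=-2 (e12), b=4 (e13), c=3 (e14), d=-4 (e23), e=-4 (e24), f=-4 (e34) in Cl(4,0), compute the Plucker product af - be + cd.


Plucker relation: af - be + cd
a*f = (-2)*(-4) = 8
b*e = 4*(-4) = -16
c*d = 3*(-4) = -12
af - be + cd = 8 - (-16) + (-12)
= 12


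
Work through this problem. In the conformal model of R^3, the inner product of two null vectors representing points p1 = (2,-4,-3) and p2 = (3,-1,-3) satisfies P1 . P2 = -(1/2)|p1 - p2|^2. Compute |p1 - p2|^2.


p1 - p2 = (-1, -3, 0)
|p1 - p2|^2 = (-1)^2 + (-3)^2 + 0^2
= 1 + 9 + 0
= 10


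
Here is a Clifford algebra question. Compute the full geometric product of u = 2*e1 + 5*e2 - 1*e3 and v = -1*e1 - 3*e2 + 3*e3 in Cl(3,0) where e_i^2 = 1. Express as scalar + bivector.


In Cl(3,0): e_i^2 = 1, e_ie_j = -e_je_i for i != j.
Scalar part = u . v = 2*(-1) + 5*(-3) + (-1)*3
= -2 + (-15) + (-3) = -20
e12 coeff = 2*(-3) - 5*(-1) = -6 - (-5) = -1
e13 coeff = 2*3 - (-1)*(-1) = 6 - 1 = 5
e23 coeff = 5*3 - (-1)*(-3) = 15 - 3 = 12
uv = -20 - 1*e12 + 5*e13 + 12*e23


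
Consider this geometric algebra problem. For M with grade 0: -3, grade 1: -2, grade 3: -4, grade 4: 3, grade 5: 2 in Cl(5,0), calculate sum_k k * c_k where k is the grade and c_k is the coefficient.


Grade-weighted sum = sum of grade_k * coefficient_k
0*(-3) = 0
1*(-2) = -2
3*(-4) = -12
4*3 = 12
5*2 = 10
Total = 0 + (-2) + (-12) + 12 + 10 = 8


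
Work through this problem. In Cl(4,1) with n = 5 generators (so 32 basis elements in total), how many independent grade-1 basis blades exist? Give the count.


Number of grade-k basis blades in Cl(p,q) with n = p + q is C(n, k).
n = 4 + 1 = 5
C(5, 1) = 5! / (1! * 4!)
= 120 / (1 * 24)
= 5


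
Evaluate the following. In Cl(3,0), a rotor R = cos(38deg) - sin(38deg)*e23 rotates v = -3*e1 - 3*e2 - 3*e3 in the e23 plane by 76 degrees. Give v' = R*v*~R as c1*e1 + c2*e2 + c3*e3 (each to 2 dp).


Rotor R = cos(38deg) - sin(38deg)*e23
Rotation angle theta = 2 * 38 = 76 degrees in the e23 plane (e2 -> e3).
The component perpendicular to the plane (e1) is invariant: v'_1 = v1 = -3.00
cos(76deg) = 0.2419, sin(76deg) = 0.9703
v'_2 = v2*cos(theta) - v3*sin(theta) = -3*0.2419 - (-3)*0.9703 = 2.19
v'_3 = v2*sin(theta) + v3*cos(theta) = -3*0.9703 + (-3)*0.2419 = -3.64
v' = -3.00*e1 + 2.19*e2 - 3.64*e3


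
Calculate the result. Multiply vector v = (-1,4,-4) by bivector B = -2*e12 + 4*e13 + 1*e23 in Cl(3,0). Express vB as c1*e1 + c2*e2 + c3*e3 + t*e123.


vB has grade-1 (vector) and grade-3 (trivector) parts: vB = (v _| B) + (v ^ B).
Vector part <vB>_1:
  e1: -v2*b12 - v3*b13 = -(4)*(-2) - (-4)*(4) = 24
  e2: v1*b12 - v3*b23 = (-1)*(-2) - (-4)*(1) = 6
  e3: v1*b13 + v2*b23 = (-1)*(4) + (4)*(1) = 0
Trivector part <vB>_3:
  e123: v1*b23 - v2*b13 + v3*b12 = (-1)*(1) - (4)*(4) + (-4)*(-2) = -9
vB = 24*e1 + 6*e2 + 0*e3 - 9*e123


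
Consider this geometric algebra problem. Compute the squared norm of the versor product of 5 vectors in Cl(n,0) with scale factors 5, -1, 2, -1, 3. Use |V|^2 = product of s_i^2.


Each vector v_i has |v_i|^2 = s_i^2
Squared scales: 5^2 = 25, (-1)^2 = 1, 2^2 = 4, (-1)^2 = 1, 3^2 = 9
|V|^2 = 25 * 1 * 4 * 1 * 9
= 900


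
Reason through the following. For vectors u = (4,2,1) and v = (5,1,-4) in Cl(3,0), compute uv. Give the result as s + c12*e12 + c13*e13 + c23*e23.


In Cl(3,0): e_i^2 = 1, e_ie_j = -e_je_i for i != j.
Scalar part = u . v = 4*5 + 2*1 + 1*(-4)
= 20 + 2 + (-4) = 18
e12 coeff = 4*1 - 2*5 = 4 - 10 = -6
e13 coeff = 4*(-4) - 1*5 = -16 - 5 = -21
e23 coeff = 2*(-4) - 1*1 = -8 - 1 = -9
uv = 18 - 6*e12 - 21*e13 - 9*e23


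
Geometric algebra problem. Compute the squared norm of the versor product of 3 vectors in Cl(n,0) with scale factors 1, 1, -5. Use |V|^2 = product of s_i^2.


Each vector v_i has |v_i|^2 = s_i^2
Squared scales: 1^2 = 1, 1^2 = 1, (-5)^2 = 25
|V|^2 = 1 * 1 * 25
= 25


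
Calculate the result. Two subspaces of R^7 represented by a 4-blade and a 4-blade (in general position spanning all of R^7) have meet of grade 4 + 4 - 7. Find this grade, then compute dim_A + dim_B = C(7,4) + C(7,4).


Meet grade = grade(A) + grade(B) - n
= 4 + 4 - 7 = 1
C(7,4) = 35
C(7,4) = 35
dim_A + dim_B = 35 + 35 = 70


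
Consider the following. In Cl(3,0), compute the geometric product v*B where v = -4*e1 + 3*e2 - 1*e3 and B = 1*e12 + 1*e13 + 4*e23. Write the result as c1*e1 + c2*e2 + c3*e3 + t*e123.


vB has grade-1 (vector) and grade-3 (trivector) parts: vB = (v _| B) + (v ^ B).
Vector part <vB>_1:
  e1: -v2*b12 - v3*b13 = -(3)*(1) - (-1)*(1) = -2
  e2: v1*b12 - v3*b23 = (-4)*(1) - (-1)*(4) = 0
  e3: v1*b13 + v2*b23 = (-4)*(1) + (3)*(4) = 8
Trivector part <vB>_3:
  e123: v1*b23 - v2*b13 + v3*b12 = (-4)*(4) - (3)*(1) + (-1)*(1) = -20
vB = -2*e1 + 0*e2 + 8*e3 - 20*e123


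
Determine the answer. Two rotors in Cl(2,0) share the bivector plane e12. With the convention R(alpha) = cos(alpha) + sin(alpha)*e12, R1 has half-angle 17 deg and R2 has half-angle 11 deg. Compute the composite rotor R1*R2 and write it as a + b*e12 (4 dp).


Same-plane rotors commute and their half-angles add:
R1*R2 = cos(a1 + a2) + sin(a1 + a2)*e12.
a1 + a2 = 17 + 11 = 28 deg
cos(28 deg) = 0.8829
sin(28 deg) = 0.4695
R1*R2 = 0.8829 + 0.4695*e12


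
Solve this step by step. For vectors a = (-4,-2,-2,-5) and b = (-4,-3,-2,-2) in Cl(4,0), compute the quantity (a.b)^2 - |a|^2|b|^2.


a . b = (-4)*(-4) + (-2)*(-3) + (-2)*(-2) + (-5)*(-2)
= 16 + 6 + 4 + 10 = 36
|a|^2 = (-4)^2 + (-2)^2 + (-2)^2 + (-5)^2 = 49
|b|^2 = (-4)^2 + (-3)^2 + (-2)^2 + (-2)^2 = 33
(a.b)^2 = 36^2 = 1296
|a|^2 * |b|^2 = 49 * 33 = 1617
Result = 1296 - 1617 = -321


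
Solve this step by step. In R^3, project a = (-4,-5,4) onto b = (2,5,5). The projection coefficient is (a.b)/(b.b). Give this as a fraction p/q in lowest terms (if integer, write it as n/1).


Projection coefficient = (a . b) / (b . b)
a . b = (-4)*2 + (-5)*5 + 4*5
= -8 + (-25) + 20 = -13
b . b = 2^2 + 5^2 + 5^2
= 4 + 25 + 25 = 54
Coefficient = -13/54
In lowest terms: -13/54


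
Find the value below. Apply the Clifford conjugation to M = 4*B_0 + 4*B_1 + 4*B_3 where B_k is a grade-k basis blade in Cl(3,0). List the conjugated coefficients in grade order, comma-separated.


Clifford conjugate sign for grade k: (-1)^(k(k+1)/2)
Grade 0: (-1)^(0*1/2) = (-1)^0 = 1, coeff 4 -> 4
Grade 1: (-1)^(1*2/2) = (-1)^1 = -1, coeff 4 -> -4
Grade 3: (-1)^(3*4/2) = (-1)^6 = 1, coeff 4 -> 4
Conjugated coefficients: 4, -4, 4


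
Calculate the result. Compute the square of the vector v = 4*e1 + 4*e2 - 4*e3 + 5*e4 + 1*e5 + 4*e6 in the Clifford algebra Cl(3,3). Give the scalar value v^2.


v^2 = sum of c_i^2 * e_i^2
Positive signature terms (e_i^2 = +1): 4^2 + 4^2 + (-4)^2 = 48
Negative signature terms (e_j^2 = -1): 5^2 + 1^2 + 4^2 = 42
v^2 = 48 - 42 = 6


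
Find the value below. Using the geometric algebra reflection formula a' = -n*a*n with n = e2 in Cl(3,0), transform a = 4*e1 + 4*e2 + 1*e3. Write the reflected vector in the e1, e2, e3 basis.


Reflection formula: a' = -n*a*n, with n = e2 (unit vector, n^2 = 1).
For reflection through hyperplane perp to e2:
The component along e2 flips sign, others stay.
a = (4, 4, 1)
a' = (4, -4, 1)
a' = 4*e1 - 4*e2 + 1*e3


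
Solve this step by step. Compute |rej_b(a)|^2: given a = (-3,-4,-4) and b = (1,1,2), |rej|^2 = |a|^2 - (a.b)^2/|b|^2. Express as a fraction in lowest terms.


|a|^2 = (-3)^2 + (-4)^2 + (-4)^2 = 41
|b|^2 = 1^2 + 1^2 + 2^2 = 6
a . b = (-3)*1 + (-4)*1 + (-4)*2 = -15
(a.b)^2 = (-15)^2 = 225
|rej|^2 = 41 - 225/6
= (246 - 225)/6
= 21/6
In lowest terms: 7/2


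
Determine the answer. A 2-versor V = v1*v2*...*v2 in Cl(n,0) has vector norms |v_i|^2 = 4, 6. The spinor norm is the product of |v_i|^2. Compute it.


Spinor norm N(V) = |v1|^2 * |v2|^2 * ... * |v2|^2
= 4 * 6
Running product: 4, 24
N(V) = 24


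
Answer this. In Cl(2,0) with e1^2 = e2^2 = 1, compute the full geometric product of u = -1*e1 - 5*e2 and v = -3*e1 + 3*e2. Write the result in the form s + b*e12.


Expand: (-1*e1 - 5*e2)(-3*e1 + 3*e2)
= (-1)*(-3)*e1e1 + (-1)*3*e1e2 + (-5)*(-3)*e2e1 + (-5)*3*e2e2
Using e1^2 = e2^2 = 1, e2e1 = -e1e2:
Scalar part s = (-1)*(-3) + (-5)*3 = 3 + (-15) = -12
Bivector part b = (-1)*3 - (-5)*(-3) = -3 - 15 = -18
uv = -12 - 18*e12


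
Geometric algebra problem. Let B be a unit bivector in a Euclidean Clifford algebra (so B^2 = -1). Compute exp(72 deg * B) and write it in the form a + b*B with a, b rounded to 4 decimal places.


For a unit bivector B with B^2 = -1, the exponential series gives
e^(theta*B) = cos(theta) + sin(theta)*B (the GA analogue of Euler's formula).
theta = 72 degrees = 1.256637 rad
cos(72 deg) = 0.3090
sin(72 deg) = 0.9511
exp(theta*B) = 0.3090 + 0.9511*B


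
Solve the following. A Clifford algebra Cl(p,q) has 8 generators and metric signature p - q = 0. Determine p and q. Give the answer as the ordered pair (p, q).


We need p + q = 8 and p - q = 0.
Adding: 2p = 8 + 0 = 8, so p = 4.
Then q = 8 - 4 = 4.
(p, q) = (4, 4)


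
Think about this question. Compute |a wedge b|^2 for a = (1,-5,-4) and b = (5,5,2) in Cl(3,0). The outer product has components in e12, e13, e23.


a wedge b = (a1*b2 - a2*b1)*e12 + (a1*b3 - a3*b1)*e13 + (a2*b3 - a3*b2)*e23
e12 coeff: 1*5 - (-5)*5 = 5 - (-25) = 30
e13 coeff: 1*2 - (-4)*5 = 2 - (-20) = 22
e23 coeff: (-5)*2 - (-4)*5 = -10 - (-20) = 10
|a wedge b|^2 = 30^2 + 22^2 + 10^2
= 900 + 484 + 100
= 1484


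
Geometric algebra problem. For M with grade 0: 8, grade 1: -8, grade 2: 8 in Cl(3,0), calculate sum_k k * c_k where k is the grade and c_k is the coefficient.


Grade-weighted sum = sum of grade_k * coefficient_k
0*8 = 0
1*(-8) = -8
2*8 = 16
Total = 0 + (-8) + 16 = 8


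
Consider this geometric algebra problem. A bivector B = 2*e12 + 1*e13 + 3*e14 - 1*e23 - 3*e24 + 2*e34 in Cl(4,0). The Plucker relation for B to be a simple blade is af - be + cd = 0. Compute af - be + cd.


Plucker relation: af - be + cd
a*f = 2*2 = 4
b*e = 1*(-3) = -3
c*d = 3*(-1) = -3
af - be + cd = 4 - (-3) + (-3)
= 4


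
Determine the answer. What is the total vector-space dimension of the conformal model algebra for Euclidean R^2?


The conformal model of R^2 uses Cl(3,1): the 2 Euclidean generators plus two extra orthogonal generators e+ (e+^2 = +1) and e- (e-^2 = -1), from which the null vectors e0, einf are built.
Number of generators m = 2 + 2 = 4.
dim Cl(p,q) = 2^m = 2^4 = 16


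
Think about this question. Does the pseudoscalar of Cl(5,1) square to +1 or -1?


The pseudoscalar I = e1...e_n (product of all n generators) of Cl(p,q) satisfies I^2 = (-1)^(q + n(n-1)/2).
p = 5, q = 1, n = p + q = 6
n(n-1)/2 = 6 * 5 / 2 = 15
Exponent = q + n(n-1)/2 = 1 + 15 = 16
I^2 = (-1)^16 = +1


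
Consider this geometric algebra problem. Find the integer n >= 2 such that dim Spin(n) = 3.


dim Spin(n) = dim so(n) = n(n-1)/2.
Solve n(n-1)/2 = 3, i.e. n^2 - n - 6 = 0.
Discriminant = 1 + 8*3 = 25
n = (1 + sqrt(25))/2 = (1 + 5)/2 = 3


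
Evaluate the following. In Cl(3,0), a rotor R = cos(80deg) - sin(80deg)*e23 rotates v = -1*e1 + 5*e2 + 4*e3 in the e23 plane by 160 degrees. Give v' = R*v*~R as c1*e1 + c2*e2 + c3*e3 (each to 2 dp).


Rotor R = cos(80deg) - sin(80deg)*e23
Rotation angle theta = 2 * 80 = 160 degrees in the e23 plane (e2 -> e3).
The component perpendicular to the plane (e1) is invariant: v'_1 = v1 = -1.00
cos(160deg) = -0.9397, sin(160deg) = 0.3420
v'_2 = v2*cos(theta) - v3*sin(theta) = 5*(-0.9397) - 4*0.3420 = -6.07
v'_3 = v2*sin(theta) + v3*cos(theta) = 5*0.3420 + 4*(-0.9397) = -2.05
v' = -1.00*e1 - 6.07*e2 - 2.05*e3


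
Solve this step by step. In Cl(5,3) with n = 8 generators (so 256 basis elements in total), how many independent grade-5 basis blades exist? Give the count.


Number of grade-k basis blades in Cl(p,q) with n = p + q is C(n, k).
n = 5 + 3 = 8
C(8, 5) = 8! / (5! * 3!)
= 40320 / (120 * 6)
= 56


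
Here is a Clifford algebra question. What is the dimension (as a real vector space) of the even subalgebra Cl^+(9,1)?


Even subalgebra dimension = 2^(n-1)
n = 9 + 1 = 10
2^(10 - 1) = 2^9 = 512
Verification: sum of C(10,k) for even k = 1 + 45 + 210 + 210 + 45 + 1 = 512
Result = 512


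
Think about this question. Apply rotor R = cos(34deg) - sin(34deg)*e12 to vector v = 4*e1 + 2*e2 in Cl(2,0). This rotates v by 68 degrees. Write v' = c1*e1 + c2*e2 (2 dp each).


Rotor R = cos(34deg) - sin(34deg)*e12
Rotation angle theta = 2 * 34 = 68 degrees
v' = R*v*~R rotates v by theta.
cos(68deg) = 0.3746, sin(68deg) = 0.9272
v'_1 = 4*cos(68deg) - 2*sin(68deg)
= 4*0.3746 - 2*0.9272
= -0.36
v'_2 = 4*sin(68deg) + 2*cos(68deg)
= 4*0.9272 + 2*0.3746
= 4.46
v' = -0.36*e1 + 4.46*e2


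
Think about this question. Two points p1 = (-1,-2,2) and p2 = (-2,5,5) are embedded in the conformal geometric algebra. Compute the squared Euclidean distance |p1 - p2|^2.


p1 - p2 = (1, -7, -3)
|p1 - p2|^2 = 1^2 + (-7)^2 + (-3)^2
= 1 + 49 + 9
= 59


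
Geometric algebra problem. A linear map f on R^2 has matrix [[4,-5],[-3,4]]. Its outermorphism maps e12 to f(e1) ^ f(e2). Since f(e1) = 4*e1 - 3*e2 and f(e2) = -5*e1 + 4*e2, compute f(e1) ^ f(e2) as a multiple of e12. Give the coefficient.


The outermorphism of a linear map f sends e1^e2 to f(e1)^f(e2).
f(e1) = 4*e1 - 3*e2
f(e2) = -5*e1 + 4*e2
f(e1) ^ f(e2) = (4*e1 - 3*e2) ^ (-5*e1 + 4*e2)
= 4*4*e12 + (-3)*(-5)*e21
= (16 - 15)*e12
= 1*e12
Coefficient = 1


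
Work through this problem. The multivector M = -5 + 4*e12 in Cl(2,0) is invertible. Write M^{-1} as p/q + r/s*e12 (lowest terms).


M = -5 + 4*e12, where e12^2 = -1.
Since M commutes with its reverse ~M = a - b*e12, M * ~M = a^2 - b^2*e12^2 = a^2 + b^2.
So M^{-1} = ~M / (a^2 + b^2) = (a - b*e12)/(a^2 + b^2).
a^2 + b^2 = 25 + 16 = 41
Scalar part = -5/41 = -5/41
Bivector coeff = -4/41 = -4/41
M^{-1} = -5/41 - 4/41*e12


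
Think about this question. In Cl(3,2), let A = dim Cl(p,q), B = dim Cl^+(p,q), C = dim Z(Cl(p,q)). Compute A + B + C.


n = 3 + 2 = 5
Total dim = 2^5 = 32
Even subalgebra dim = 2^4 = 16
n is odd, so center dim = 2
Sum = 32 + 16 + 2 = 50


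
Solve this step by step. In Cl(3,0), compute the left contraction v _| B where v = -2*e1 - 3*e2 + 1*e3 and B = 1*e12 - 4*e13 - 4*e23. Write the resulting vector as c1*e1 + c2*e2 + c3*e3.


Left contraction v _| B = <vB>_1 (grade-1 part of the geometric product vB).
Using e1_|e12 = e2, e2_|e12 = -e1, e1_|e13 = e3, e3_|e13 = -e1, e2_|e23 = e3, e3_|e23 = -e2:
e1 coeff: -v2*b12 - v3*b13 = -(-3)*(1) - (1)*(-4) = 7
e2 coeff: v1*b12 - v3*b23 = (-2)*(1) - (1)*(-4) = 2
e3 coeff: v1*b13 + v2*b23 = (-2)*(-4) + (-3)*(-4) = 20
v _| B = 7*e1 + 2*e2 + 20*e3


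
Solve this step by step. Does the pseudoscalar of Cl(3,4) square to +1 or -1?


The pseudoscalar I = e1...e_n (product of all n generators) of Cl(p,q) satisfies I^2 = (-1)^(q + n(n-1)/2).
p = 3, q = 4, n = p + q = 7
n(n-1)/2 = 7 * 6 / 2 = 21
Exponent = q + n(n-1)/2 = 4 + 21 = 25
I^2 = (-1)^25 = -1


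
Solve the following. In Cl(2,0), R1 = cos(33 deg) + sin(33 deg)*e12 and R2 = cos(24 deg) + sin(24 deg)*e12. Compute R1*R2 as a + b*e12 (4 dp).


Same-plane rotors commute and their half-angles add:
R1*R2 = cos(a1 + a2) + sin(a1 + a2)*e12.
a1 + a2 = 33 + 24 = 57 deg
cos(57 deg) = 0.5446
sin(57 deg) = 0.8387
R1*R2 = 0.5446 + 0.8387*e12


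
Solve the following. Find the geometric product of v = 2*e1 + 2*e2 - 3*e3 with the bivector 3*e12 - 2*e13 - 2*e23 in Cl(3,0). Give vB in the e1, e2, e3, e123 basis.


vB has grade-1 (vector) and grade-3 (trivector) parts: vB = (v _| B) + (v ^ B).
Vector part <vB>_1:
  e1: -v2*b12 - v3*b13 = -(2)*(3) - (-3)*(-2) = -12
  e2: v1*b12 - v3*b23 = (2)*(3) - (-3)*(-2) = 0
  e3: v1*b13 + v2*b23 = (2)*(-2) + (2)*(-2) = -8
Trivector part <vB>_3:
  e123: v1*b23 - v2*b13 + v3*b12 = (2)*(-2) - (2)*(-2) + (-3)*(3) = -9
vB = -12*e1 + 0*e2 - 8*e3 - 9*e123


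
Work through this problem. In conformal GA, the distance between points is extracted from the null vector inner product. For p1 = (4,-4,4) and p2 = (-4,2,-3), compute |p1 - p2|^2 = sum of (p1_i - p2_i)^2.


p1 - p2 = (8, -6, 7)
|p1 - p2|^2 = 8^2 + (-6)^2 + 7^2
= 64 + 36 + 49
= 149


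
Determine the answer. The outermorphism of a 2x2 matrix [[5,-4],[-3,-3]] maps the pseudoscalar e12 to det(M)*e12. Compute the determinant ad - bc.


The outermorphism of a linear map f sends e1^e2 to f(e1)^f(e2).
f(e1) = 5*e1 - 3*e2
f(e2) = -4*e1 - 3*e2
f(e1) ^ f(e2) = (5*e1 - 3*e2) ^ (-4*e1 - 3*e2)
= 5*(-3)*e12 + (-3)*(-4)*e21
= (-15 - 12)*e12
= -27*e12
Coefficient = -27


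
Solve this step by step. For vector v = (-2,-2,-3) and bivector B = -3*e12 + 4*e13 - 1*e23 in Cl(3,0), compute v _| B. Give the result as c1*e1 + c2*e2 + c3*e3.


Left contraction v _| B = <vB>_1 (grade-1 part of the geometric product vB).
Using e1_|e12 = e2, e2_|e12 = -e1, e1_|e13 = e3, e3_|e13 = -e1, e2_|e23 = e3, e3_|e23 = -e2:
e1 coeff: -v2*b12 - v3*b13 = -(-2)*(-3) - (-3)*(4) = 6
e2 coeff: v1*b12 - v3*b23 = (-2)*(-3) - (-3)*(-1) = 3
e3 coeff: v1*b13 + v2*b23 = (-2)*(4) + (-2)*(-1) = -6
v _| B = 6*e1 + 3*e2 - 6*e3


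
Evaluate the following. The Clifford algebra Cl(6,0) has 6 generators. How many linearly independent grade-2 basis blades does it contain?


Number of grade-k basis blades in Cl(p,q) with n = p + q is C(n, k).
n = 6 + 0 = 6
C(6, 2) = 6! / (2! * 4!)
= 720 / (2 * 24)
= 15


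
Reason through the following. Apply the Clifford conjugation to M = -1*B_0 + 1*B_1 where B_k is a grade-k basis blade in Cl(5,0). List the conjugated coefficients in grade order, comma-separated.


Clifford conjugate sign for grade k: (-1)^(k(k+1)/2)
Grade 0: (-1)^(0*1/2) = (-1)^0 = 1, coeff -1 -> -1
Grade 1: (-1)^(1*2/2) = (-1)^1 = -1, coeff 1 -> -1
Conjugated coefficients: -1, -1


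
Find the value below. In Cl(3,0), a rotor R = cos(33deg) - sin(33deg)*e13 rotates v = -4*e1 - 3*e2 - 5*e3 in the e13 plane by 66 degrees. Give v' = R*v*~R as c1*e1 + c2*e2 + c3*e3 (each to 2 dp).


Rotor R = cos(33deg) - sin(33deg)*e13
Rotation angle theta = 2 * 33 = 66 degrees in the e13 plane (e1 -> e3).
The component perpendicular to the plane (e2) is invariant: v'_2 = v2 = -3.00
cos(66deg) = 0.4067, sin(66deg) = 0.9135
v'_1 = v1*cos(theta) - v3*sin(theta) = -4*0.4067 - (-5)*0.9135 = 2.94
v'_3 = v1*sin(theta) + v3*cos(theta) = -4*0.9135 + (-5)*0.4067 = -5.69
v' = 2.94*e1 - 3.00*e2 - 5.69*e3


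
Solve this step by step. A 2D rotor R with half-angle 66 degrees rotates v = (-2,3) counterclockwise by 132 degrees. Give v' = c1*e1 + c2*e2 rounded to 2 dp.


Rotor R = cos(66deg) - sin(66deg)*e12
Rotation angle theta = 2 * 66 = 132 degrees
v' = R*v*~R rotates v by theta.
cos(132deg) = -0.6691, sin(132deg) = 0.7431
v'_1 = -2*cos(132deg) - 3*sin(132deg)
= -2*(-0.6691) - 3*0.7431
= -0.89
v'_2 = -2*sin(132deg) + 3*cos(132deg)
= -2*0.7431 + 3*(-0.6691)
= -3.49
v' = -0.89*e1 - 3.49*e2


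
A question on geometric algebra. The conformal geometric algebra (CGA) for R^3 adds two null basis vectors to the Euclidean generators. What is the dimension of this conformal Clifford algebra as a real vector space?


The conformal model of R^3 uses Cl(4,1): the 3 Euclidean generators plus two extra orthogonal generators e+ (e+^2 = +1) and e- (e-^2 = -1), from which the null vectors e0, einf are built.
Number of generators m = 3 + 2 = 5.
dim Cl(p,q) = 2^m = 2^5 = 32


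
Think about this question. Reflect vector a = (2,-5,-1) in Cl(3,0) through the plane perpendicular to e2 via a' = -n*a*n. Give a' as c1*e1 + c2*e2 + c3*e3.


Reflection formula: a' = -n*a*n, with n = e2 (unit vector, n^2 = 1).
For reflection through hyperplane perp to e2:
The component along e2 flips sign, others stay.
a = (2, -5, -1)
a' = (2, 5, -1)
a' = 2*e1 + 5*e2 - 1*e3


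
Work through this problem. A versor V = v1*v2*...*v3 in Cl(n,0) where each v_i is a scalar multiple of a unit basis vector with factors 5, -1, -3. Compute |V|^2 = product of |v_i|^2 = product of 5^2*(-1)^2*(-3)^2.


Each vector v_i has |v_i|^2 = s_i^2
Squared scales: 5^2 = 25, (-1)^2 = 1, (-3)^2 = 9
|V|^2 = 25 * 1 * 9
= 225


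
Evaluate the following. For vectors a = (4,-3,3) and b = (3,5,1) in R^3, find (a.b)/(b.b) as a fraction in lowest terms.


Projection coefficient = (a . b) / (b . b)
a . b = 4*3 + (-3)*5 + 3*1
= 12 + (-15) + 3 = 0
b . b = 3^2 + 5^2 + 1^2
= 9 + 25 + 1 = 35
Coefficient = 0/35
In lowest terms: 0/1


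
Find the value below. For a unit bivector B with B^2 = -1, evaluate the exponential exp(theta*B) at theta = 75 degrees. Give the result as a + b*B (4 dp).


For a unit bivector B with B^2 = -1, the exponential series gives
e^(theta*B) = cos(theta) + sin(theta)*B (the GA analogue of Euler's formula).
theta = 75 degrees = 1.308997 rad
cos(75 deg) = 0.2588
sin(75 deg) = 0.9659
exp(theta*B) = 0.2588 + 0.9659*B


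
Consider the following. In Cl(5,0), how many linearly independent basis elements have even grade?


Even subalgebra dimension = 2^(n-1)
n = 5 + 0 = 5
2^(5 - 1) = 2^4 = 16
Verification: sum of C(5,k) for even k = 1 + 10 + 5 = 16
Result = 16


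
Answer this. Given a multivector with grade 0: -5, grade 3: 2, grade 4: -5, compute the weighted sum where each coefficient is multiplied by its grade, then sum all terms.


Grade-weighted sum = sum of grade_k * coefficient_k
0*(-5) = 0
3*2 = 6
4*(-5) = -20
Total = 0 + 6 + (-20) = -14


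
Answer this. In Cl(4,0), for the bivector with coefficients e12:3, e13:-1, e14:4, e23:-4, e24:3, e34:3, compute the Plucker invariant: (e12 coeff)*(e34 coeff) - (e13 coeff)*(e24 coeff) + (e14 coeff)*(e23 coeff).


Plucker relation: af - be + cd
a*f = 3*3 = 9
b*e = (-1)*3 = -3
c*d = 4*(-4) = -16
af - be + cd = 9 - (-3) + (-16)
= -4


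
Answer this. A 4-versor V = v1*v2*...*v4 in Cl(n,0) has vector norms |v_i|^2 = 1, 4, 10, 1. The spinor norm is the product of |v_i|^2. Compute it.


Spinor norm N(V) = |v1|^2 * |v2|^2 * ... * |v4|^2
= 1 * 4 * 10 * 1
Running product: 1, 4, 40, 40
N(V) = 40


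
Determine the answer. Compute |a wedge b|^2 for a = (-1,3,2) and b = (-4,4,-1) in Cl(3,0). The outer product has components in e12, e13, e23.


a wedge b = (a1*b2 - a2*b1)*e12 + (a1*b3 - a3*b1)*e13 + (a2*b3 - a3*b2)*e23
e12 coeff: (-1)*4 - 3*(-4) = -4 - (-12) = 8
e13 coeff: (-1)*(-1) - 2*(-4) = 1 - (-8) = 9
e23 coeff: 3*(-1) - 2*4 = -3 - 8 = -11
|a wedge b|^2 = 8^2 + 9^2 + (-11)^2
= 64 + 81 + 121
= 266


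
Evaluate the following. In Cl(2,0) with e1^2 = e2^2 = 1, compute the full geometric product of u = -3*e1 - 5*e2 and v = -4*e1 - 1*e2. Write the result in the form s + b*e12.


Expand: (-3*e1 - 5*e2)(-4*e1 - 1*e2)
= (-3)*(-4)*e1e1 + (-3)*(-1)*e1e2 + (-5)*(-4)*e2e1 + (-5)*(-1)*e2e2
Using e1^2 = e2^2 = 1, e2e1 = -e1e2:
Scalar part s = (-3)*(-4) + (-5)*(-1) = 12 + 5 = 17
Bivector part b = (-3)*(-1) - (-5)*(-4) = 3 - 20 = -17
uv = 17 - 17*e12


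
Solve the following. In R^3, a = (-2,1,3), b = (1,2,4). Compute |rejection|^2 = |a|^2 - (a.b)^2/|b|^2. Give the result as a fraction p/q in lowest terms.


|a|^2 = (-2)^2 + 1^2 + 3^2 = 14
|b|^2 = 1^2 + 2^2 + 4^2 = 21
a . b = (-2)*1 + 1*2 + 3*4 = 12
(a.b)^2 = 12^2 = 144
|rej|^2 = 14 - 144/21
= (294 - 144)/21
= 150/21
In lowest terms: 50/7


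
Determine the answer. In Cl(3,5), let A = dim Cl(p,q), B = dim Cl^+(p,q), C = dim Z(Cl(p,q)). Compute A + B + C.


n = 3 + 5 = 8
Total dim = 2^8 = 256
Even subalgebra dim = 2^7 = 128
n is even, so center dim = 1
Sum = 256 + 128 + 1 = 385


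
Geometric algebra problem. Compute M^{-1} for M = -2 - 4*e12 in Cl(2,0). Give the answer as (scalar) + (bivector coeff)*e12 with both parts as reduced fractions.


M = -2 - 4*e12, where e12^2 = -1.
Since M commutes with its reverse ~M = a - b*e12, M * ~M = a^2 - b^2*e12^2 = a^2 + b^2.
So M^{-1} = ~M / (a^2 + b^2) = (a - b*e12)/(a^2 + b^2).
a^2 + b^2 = 4 + 16 = 20
Scalar part = -2/20 = -1/10
Bivector coeff = 4/20 = 1/5
M^{-1} = -1/10 + 1/5*e12


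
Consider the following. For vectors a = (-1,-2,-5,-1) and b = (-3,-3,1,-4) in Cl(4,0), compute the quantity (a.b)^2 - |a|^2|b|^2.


a . b = (-1)*(-3) + (-2)*(-3) + (-5)*1 + (-1)*(-4)
= 3 + 6 + (-5) + 4 = 8
|a|^2 = (-1)^2 + (-2)^2 + (-5)^2 + (-1)^2 = 31
|b|^2 = (-3)^2 + (-3)^2 + 1^2 + (-4)^2 = 35
(a.b)^2 = 8^2 = 64
|a|^2 * |b|^2 = 31 * 35 = 1085
Result = 64 - 1085 = -1021


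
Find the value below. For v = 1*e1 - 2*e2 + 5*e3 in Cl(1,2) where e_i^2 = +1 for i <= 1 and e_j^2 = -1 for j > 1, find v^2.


v^2 = sum of c_i^2 * e_i^2
Positive signature terms (e_i^2 = +1): 1^2 = 1
Negative signature terms (e_j^2 = -1): (-2)^2 + 5^2 = 29
v^2 = 1 - 29 = -28


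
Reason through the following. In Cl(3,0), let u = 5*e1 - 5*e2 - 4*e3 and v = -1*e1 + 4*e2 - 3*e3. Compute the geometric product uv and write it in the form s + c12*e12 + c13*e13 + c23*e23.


In Cl(3,0): e_i^2 = 1, e_ie_j = -e_je_i for i != j.
Scalar part = u . v = 5*(-1) + (-5)*4 + (-4)*(-3)
= -5 + (-20) + 12 = -13
e12 coeff = 5*4 - (-5)*(-1) = 20 - 5 = 15
e13 coeff = 5*(-3) - (-4)*(-1) = -15 - 4 = -19
e23 coeff = (-5)*(-3) - (-4)*4 = 15 - (-16) = 31
uv = -13 + 15*e12 - 19*e13 + 31*e23


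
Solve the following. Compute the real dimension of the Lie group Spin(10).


Spin(n) double-covers SO(n); both have Lie algebra so(n) of dimension n(n-1)/2.
n = 10
n(n-1) = 10 * 9 = 90
dim Spin(10) = 90/2 = 45


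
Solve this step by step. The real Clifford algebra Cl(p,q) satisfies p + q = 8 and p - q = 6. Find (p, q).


We need p + q = 8 and p - q = 6.
Adding: 2p = 8 + 6 = 14, so p = 7.
Then q = 8 - 7 = 1.
(p, q) = (7, 1)


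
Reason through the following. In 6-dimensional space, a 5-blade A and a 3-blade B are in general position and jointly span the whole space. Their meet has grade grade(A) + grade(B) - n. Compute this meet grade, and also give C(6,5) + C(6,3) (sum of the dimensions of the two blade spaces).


Meet grade = grade(A) + grade(B) - n
= 5 + 3 - 6 = 2
C(6,5) = 6
C(6,3) = 20
dim_A + dim_B = 6 + 20 = 26


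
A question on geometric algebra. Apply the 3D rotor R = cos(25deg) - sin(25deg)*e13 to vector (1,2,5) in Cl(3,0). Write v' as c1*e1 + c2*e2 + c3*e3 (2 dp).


Rotor R = cos(25deg) - sin(25deg)*e13
Rotation angle theta = 2 * 25 = 50 degrees in the e13 plane (e1 -> e3).
The component perpendicular to the plane (e2) is invariant: v'_2 = v2 = 2.00
cos(50deg) = 0.6428, sin(50deg) = 0.7660
v'_1 = v1*cos(theta) - v3*sin(theta) = 1*0.6428 - 5*0.7660 = -3.19
v'_3 = v1*sin(theta) + v3*cos(theta) = 1*0.7660 + 5*0.6428 = 3.98
v' = -3.19*e1 + 2.00*e2 + 3.98*e3


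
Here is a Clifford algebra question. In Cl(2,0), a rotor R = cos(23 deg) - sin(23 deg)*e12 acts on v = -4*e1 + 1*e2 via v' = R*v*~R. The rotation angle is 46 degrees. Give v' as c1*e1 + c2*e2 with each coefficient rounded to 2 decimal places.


Rotor R = cos(23deg) - sin(23deg)*e12
Rotation angle theta = 2 * 23 = 46 degrees
v' = R*v*~R rotates v by theta.
cos(46deg) = 0.6947, sin(46deg) = 0.7193
v'_1 = -4*cos(46deg) - 1*sin(46deg)
= -4*0.6947 - 1*0.7193
= -3.50
v'_2 = -4*sin(46deg) + 1*cos(46deg)
= -4*0.7193 + 1*0.6947
= -2.18
v' = -3.50*e1 - 2.18*e2


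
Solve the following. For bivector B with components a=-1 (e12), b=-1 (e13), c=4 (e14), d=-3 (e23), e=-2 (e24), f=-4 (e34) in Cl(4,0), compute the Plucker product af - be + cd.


Plucker relation: af - be + cd
a*f = (-1)*(-4) = 4
b*e = (-1)*(-2) = 2
c*d = 4*(-3) = -12
af - be + cd = 4 - 2 + (-12)
= -10


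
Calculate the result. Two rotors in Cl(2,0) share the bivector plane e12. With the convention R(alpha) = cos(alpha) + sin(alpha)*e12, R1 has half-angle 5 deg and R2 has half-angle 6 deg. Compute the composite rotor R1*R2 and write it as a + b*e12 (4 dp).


Same-plane rotors commute and their half-angles add:
R1*R2 = cos(a1 + a2) + sin(a1 + a2)*e12.
a1 + a2 = 5 + 6 = 11 deg
cos(11 deg) = 0.9816
sin(11 deg) = 0.1908
R1*R2 = 0.9816 + 0.1908*e12


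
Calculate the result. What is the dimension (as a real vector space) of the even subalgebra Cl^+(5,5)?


Even subalgebra dimension = 2^(n-1)
n = 5 + 5 = 10
2^(10 - 1) = 2^9 = 512
Verification: sum of C(10,k) for even k = 1 + 45 + 210 + 210 + 45 + 1 = 512
Result = 512


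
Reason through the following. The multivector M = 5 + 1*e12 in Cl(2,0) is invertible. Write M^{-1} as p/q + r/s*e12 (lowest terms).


M = 5 + 1*e12, where e12^2 = -1.
Since M commutes with its reverse ~M = a - b*e12, M * ~M = a^2 - b^2*e12^2 = a^2 + b^2.
So M^{-1} = ~M / (a^2 + b^2) = (a - b*e12)/(a^2 + b^2).
a^2 + b^2 = 25 + 1 = 26
Scalar part = 5/26 = 5/26
Bivector coeff = -1/26 = -1/26
M^{-1} = 5/26 - 1/26*e12


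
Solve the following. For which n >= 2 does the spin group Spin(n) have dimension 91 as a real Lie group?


dim Spin(n) = dim so(n) = n(n-1)/2.
Solve n(n-1)/2 = 91, i.e. n^2 - n - 182 = 0.
Discriminant = 1 + 8*91 = 729
n = (1 + sqrt(729))/2 = (1 + 27)/2 = 14


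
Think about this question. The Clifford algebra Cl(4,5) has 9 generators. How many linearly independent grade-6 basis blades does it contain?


Number of grade-k basis blades in Cl(p,q) with n = p + q is C(n, k).
n = 4 + 5 = 9
C(9, 6) = 9! / (6! * 3!)
= 362880 / (720 * 6)
= 84


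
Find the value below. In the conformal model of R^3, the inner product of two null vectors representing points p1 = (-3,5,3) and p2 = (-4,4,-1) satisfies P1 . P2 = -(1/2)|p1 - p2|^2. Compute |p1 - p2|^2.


p1 - p2 = (1, 1, 4)
|p1 - p2|^2 = 1^2 + 1^2 + 4^2
= 1 + 1 + 16
= 18


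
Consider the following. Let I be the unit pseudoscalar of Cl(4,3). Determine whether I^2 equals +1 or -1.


The pseudoscalar I = e1...e_n (product of all n generators) of Cl(p,q) satisfies I^2 = (-1)^(q + n(n-1)/2).
p = 4, q = 3, n = p + q = 7
n(n-1)/2 = 7 * 6 / 2 = 21
Exponent = q + n(n-1)/2 = 3 + 21 = 24
I^2 = (-1)^24 = +1


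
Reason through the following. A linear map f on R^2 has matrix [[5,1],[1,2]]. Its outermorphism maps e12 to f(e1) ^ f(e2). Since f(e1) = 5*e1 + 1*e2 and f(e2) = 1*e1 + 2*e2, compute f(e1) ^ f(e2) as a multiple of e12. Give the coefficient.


The outermorphism of a linear map f sends e1^e2 to f(e1)^f(e2).
f(e1) = 5*e1 + 1*e2
f(e2) = 1*e1 + 2*e2
f(e1) ^ f(e2) = (5*e1 + 1*e2) ^ (1*e1 + 2*e2)
= 5*2*e12 + 1*1*e21
= (10 - 1)*e12
= 9*e12
Coefficient = 9


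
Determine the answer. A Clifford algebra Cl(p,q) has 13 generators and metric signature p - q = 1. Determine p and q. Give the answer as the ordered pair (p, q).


We need p + q = 13 and p - q = 1.
Adding: 2p = 13 + 1 = 14, so p = 7.
Then q = 13 - 7 = 6.
(p, q) = (7, 6)


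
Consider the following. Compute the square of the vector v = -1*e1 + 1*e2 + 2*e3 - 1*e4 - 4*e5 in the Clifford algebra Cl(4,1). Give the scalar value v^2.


v^2 = sum of c_i^2 * e_i^2
Positive signature terms (e_i^2 = +1): (-1)^2 + 1^2 + 2^2 + (-1)^2 = 7
Negative signature terms (e_j^2 = -1): (-4)^2 = 16
v^2 = 7 - 16 = -9


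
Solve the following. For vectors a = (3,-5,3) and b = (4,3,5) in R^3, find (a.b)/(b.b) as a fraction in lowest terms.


Projection coefficient = (a . b) / (b . b)
a . b = 3*4 + (-5)*3 + 3*5
= 12 + (-15) + 15 = 12
b . b = 4^2 + 3^2 + 5^2
= 16 + 9 + 25 = 50
Coefficient = 12/50
In lowest terms: 6/25


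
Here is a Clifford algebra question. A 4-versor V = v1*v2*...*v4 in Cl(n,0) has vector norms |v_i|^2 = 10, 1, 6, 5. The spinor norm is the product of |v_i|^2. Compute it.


Spinor norm N(V) = |v1|^2 * |v2|^2 * ... * |v4|^2
= 10 * 1 * 6 * 5
Running product: 10, 10, 60, 300
N(V) = 300


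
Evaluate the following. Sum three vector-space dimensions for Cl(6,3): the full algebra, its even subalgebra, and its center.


n = 6 + 3 = 9
Total dim = 2^9 = 512
Even subalgebra dim = 2^8 = 256
n is odd, so center dim = 2
Sum = 512 + 256 + 2 = 770


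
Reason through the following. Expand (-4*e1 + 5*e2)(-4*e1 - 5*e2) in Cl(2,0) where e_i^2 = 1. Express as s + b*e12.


Expand: (-4*e1 + 5*e2)(-4*e1 - 5*e2)
= (-4)*(-4)*e1e1 + (-4)*(-5)*e1e2 + 5*(-4)*e2e1 + 5*(-5)*e2e2
Using e1^2 = e2^2 = 1, e2e1 = -e1e2:
Scalar part s = (-4)*(-4) + 5*(-5) = 16 + (-25) = -9
Bivector part b = (-4)*(-5) - 5*(-4) = 20 - (-20) = 40
uv = -9 + 40*e12


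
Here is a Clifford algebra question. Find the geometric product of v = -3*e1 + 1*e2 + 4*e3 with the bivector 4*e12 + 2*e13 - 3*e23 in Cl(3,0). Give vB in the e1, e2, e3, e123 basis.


vB has grade-1 (vector) and grade-3 (trivector) parts: vB = (v _| B) + (v ^ B).
Vector part <vB>_1:
  e1: -v2*b12 - v3*b13 = -(1)*(4) - (4)*(2) = -12
  e2: v1*b12 - v3*b23 = (-3)*(4) - (4)*(-3) = 0
  e3: v1*b13 + v2*b23 = (-3)*(2) + (1)*(-3) = -9
Trivector part <vB>_3:
  e123: v1*b23 - v2*b13 + v3*b12 = (-3)*(-3) - (1)*(2) + (4)*(4) = 23
vB = -12*e1 + 0*e2 - 9*e3 + 23*e123


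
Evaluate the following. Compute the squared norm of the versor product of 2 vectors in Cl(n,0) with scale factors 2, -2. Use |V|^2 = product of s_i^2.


Each vector v_i has |v_i|^2 = s_i^2
Squared scales: 2^2 = 4, (-2)^2 = 4
|V|^2 = 4 * 4
= 16


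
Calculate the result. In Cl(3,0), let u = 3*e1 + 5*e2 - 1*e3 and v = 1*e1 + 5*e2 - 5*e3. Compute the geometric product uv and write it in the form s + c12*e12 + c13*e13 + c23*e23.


In Cl(3,0): e_i^2 = 1, e_ie_j = -e_je_i for i != j.
Scalar part = u . v = 3*1 + 5*5 + (-1)*(-5)
= 3 + 25 + 5 = 33
e12 coeff = 3*5 - 5*1 = 15 - 5 = 10
e13 coeff = 3*(-5) - (-1)*1 = -15 - (-1) = -14
e23 coeff = 5*(-5) - (-1)*5 = -25 - (-5) = -20
uv = 33 + 10*e12 - 14*e13 - 20*e23


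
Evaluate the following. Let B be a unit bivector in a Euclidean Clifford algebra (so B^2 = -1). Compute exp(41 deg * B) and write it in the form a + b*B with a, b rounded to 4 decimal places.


For a unit bivector B with B^2 = -1, the exponential series gives
e^(theta*B) = cos(theta) + sin(theta)*B (the GA analogue of Euler's formula).
theta = 41 degrees = 0.715585 rad
cos(41 deg) = 0.7547
sin(41 deg) = 0.6561
exp(theta*B) = 0.7547 + 0.6561*B


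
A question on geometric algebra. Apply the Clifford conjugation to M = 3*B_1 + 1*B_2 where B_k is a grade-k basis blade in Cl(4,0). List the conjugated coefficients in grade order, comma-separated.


Clifford conjugate sign for grade k: (-1)^(k(k+1)/2)
Grade 1: (-1)^(1*2/2) = (-1)^1 = -1, coeff 3 -> -3
Grade 2: (-1)^(2*3/2) = (-1)^3 = -1, coeff 1 -> -1
Conjugated coefficients: -3, -1


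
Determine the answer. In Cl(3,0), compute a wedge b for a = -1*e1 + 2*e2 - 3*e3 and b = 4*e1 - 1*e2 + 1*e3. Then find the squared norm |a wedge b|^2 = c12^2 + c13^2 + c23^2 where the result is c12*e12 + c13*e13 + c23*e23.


a wedge b = (a1*b2 - a2*b1)*e12 + (a1*b3 - a3*b1)*e13 + (a2*b3 - a3*b2)*e23
e12 coeff: (-1)*(-1) - 2*4 = 1 - 8 = -7
e13 coeff: (-1)*1 - (-3)*4 = -1 - (-12) = 11
e23 coeff: 2*1 - (-3)*(-1) = 2 - 3 = -1
|a wedge b|^2 = (-7)^2 + 11^2 + (-1)^2
= 49 + 121 + 1
= 171


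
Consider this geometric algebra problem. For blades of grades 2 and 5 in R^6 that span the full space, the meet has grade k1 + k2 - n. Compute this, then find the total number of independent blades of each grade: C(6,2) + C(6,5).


Meet grade = grade(A) + grade(B) - n
= 2 + 5 - 6 = 1
C(6,2) = 15
C(6,5) = 6
dim_A + dim_B = 15 + 6 = 21


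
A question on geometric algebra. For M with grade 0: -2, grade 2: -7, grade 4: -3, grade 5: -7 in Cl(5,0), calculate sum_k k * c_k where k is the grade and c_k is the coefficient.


Grade-weighted sum = sum of grade_k * coefficient_k
0*(-2) = 0
2*(-7) = -14
4*(-3) = -12
5*(-7) = -35
Total = 0 + (-14) + (-12) + (-35) = -61


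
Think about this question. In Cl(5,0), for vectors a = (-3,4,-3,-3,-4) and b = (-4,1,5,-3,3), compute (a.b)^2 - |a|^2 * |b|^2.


a . b = (-3)*(-4) + 4*1 + (-3)*5 + (-3)*(-3) + (-4)*3
= 12 + 4 + (-15) + 9 + (-12) = -2
|a|^2 = (-3)^2 + 4^2 + (-3)^2 + (-3)^2 + (-4)^2 = 59
|b|^2 = (-4)^2 + 1^2 + 5^2 + (-3)^2 + 3^2 = 60
(a.b)^2 = (-2)^2 = 4
|a|^2 * |b|^2 = 59 * 60 = 3540
Result = 4 - 3540 = -3536


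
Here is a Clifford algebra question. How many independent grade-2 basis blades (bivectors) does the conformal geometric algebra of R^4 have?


The conformal model of R^4 uses Cl(5,1) with m = 4 + 2 = 6 generators.
Number of grade-2 blades = C(m, 2) = C(6, 2)
= 6*5/2 = 15


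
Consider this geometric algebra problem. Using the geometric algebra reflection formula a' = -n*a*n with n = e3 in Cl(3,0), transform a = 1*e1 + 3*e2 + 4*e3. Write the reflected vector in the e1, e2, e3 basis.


Reflection formula: a' = -n*a*n, with n = e3 (unit vector, n^2 = 1).
For reflection through hyperplane perp to e3:
The component along e3 flips sign, others stay.
a = (1, 3, 4)
a' = (1, 3, -4)
a' = 1*e1 + 3*e2 - 4*e3


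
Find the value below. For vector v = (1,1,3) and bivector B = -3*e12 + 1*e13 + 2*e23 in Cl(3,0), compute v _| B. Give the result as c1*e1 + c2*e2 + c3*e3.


Left contraction v _| B = <vB>_1 (grade-1 part of the geometric product vB).
Using e1_|e12 = e2, e2_|e12 = -e1, e1_|e13 = e3, e3_|e13 = -e1, e2_|e23 = e3, e3_|e23 = -e2:
e1 coeff: -v2*b12 - v3*b13 = -(1)*(-3) - (3)*(1) = 0
e2 coeff: v1*b12 - v3*b23 = (1)*(-3) - (3)*(2) = -9
e3 coeff: v1*b13 + v2*b23 = (1)*(1) + (1)*(2) = 3
v _| B = 0*e1 - 9*e2 + 3*e3


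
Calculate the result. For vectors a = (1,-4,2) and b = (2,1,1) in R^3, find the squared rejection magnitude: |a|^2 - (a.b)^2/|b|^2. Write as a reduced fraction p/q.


|a|^2 = 1^2 + (-4)^2 + 2^2 = 21
|b|^2 = 2^2 + 1^2 + 1^2 = 6
a . b = 1*2 + (-4)*1 + 2*1 = 0
(a.b)^2 = 0^2 = 0
|rej|^2 = 21 - 0/6
= (126 - 0)/6
= 126/6
In lowest terms: 21/1


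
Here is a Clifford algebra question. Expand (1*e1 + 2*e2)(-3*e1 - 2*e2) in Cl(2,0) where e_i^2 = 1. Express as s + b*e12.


Expand: (1*e1 + 2*e2)(-3*e1 - 2*e2)
= 1*(-3)*e1e1 + 1*(-2)*e1e2 + 2*(-3)*e2e1 + 2*(-2)*e2e2
Using e1^2 = e2^2 = 1, e2e1 = -e1e2:
Scalar part s = 1*(-3) + 2*(-2) = -3 + (-4) = -7
Bivector part b = 1*(-2) - 2*(-3) = -2 - (-6) = 4
uv = -7 + 4*e12


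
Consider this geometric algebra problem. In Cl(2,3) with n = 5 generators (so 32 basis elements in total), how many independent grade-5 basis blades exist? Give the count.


Number of grade-k basis blades in Cl(p,q) with n = p + q is C(n, k).
n = 2 + 3 = 5
C(5, 5) = 5! / (5! * 0!)
= 120 / (120 * 1)
= 1


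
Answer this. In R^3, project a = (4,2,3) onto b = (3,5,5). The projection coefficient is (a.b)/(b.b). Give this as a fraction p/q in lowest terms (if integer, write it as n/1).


Projection coefficient = (a . b) / (b . b)
a . b = 4*3 + 2*5 + 3*5
= 12 + 10 + 15 = 37
b . b = 3^2 + 5^2 + 5^2
= 9 + 25 + 25 = 59
Coefficient = 37/59
In lowest terms: 37/59


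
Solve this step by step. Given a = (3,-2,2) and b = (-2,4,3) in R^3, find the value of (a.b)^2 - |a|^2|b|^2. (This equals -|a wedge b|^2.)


a . b = 3*(-2) + (-2)*4 + 2*3
= -6 + (-8) + 6 = -8
|a|^2 = 3^2 + (-2)^2 + 2^2 = 17
|b|^2 = (-2)^2 + 4^2 + 3^2 = 29
(a.b)^2 = (-8)^2 = 64
|a|^2 * |b|^2 = 17 * 29 = 493
Result = 64 - 493 = -429


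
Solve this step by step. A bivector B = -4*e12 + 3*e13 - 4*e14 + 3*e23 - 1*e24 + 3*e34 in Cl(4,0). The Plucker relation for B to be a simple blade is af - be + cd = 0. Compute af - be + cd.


Plucker relation: af - be + cd
a*f = (-4)*3 = -12
b*e = 3*(-1) = -3
c*d = (-4)*3 = -12
af - be + cd = -12 - (-3) + (-12)
= -21


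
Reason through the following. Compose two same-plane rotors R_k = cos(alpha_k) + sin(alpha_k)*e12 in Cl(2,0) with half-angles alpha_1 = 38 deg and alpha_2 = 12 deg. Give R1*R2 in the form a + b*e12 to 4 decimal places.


Same-plane rotors commute and their half-angles add:
R1*R2 = cos(a1 + a2) + sin(a1 + a2)*e12.
a1 + a2 = 38 + 12 = 50 deg
cos(50 deg) = 0.6428
sin(50 deg) = 0.7660
R1*R2 = 0.6428 + 0.7660*e12
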